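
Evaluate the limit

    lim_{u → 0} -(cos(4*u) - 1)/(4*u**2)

2

Direct substitution gives 0/0.
Apply L'Hôpital: lim (-4*sin(4*u))/(-8*u), still 0/0.
After 2 applications of L'Hôpital's rule the quotient is (-16*cos(4*u))/(-8); substituting u = 0 gives 2.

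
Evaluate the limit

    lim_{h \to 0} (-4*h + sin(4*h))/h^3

-32/3

Direct substitution gives 0/0.
Apply L'Hôpital: lim (4*cos(4*h) - 4)/(3*h^2), still 0/0.
Apply L'Hôpital: lim (-16*sin(4*h))/(6*h), still 0/0.
After 3 applications of L'Hôpital's rule the quotient is (-64*cos(4*h))/(6); substituting h = 0 gives -32/3.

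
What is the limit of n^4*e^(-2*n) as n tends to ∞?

Write as n^4/e^{2n}, an ∞/∞ form.
Exponential growth dominates any polynomial, so repeated L'Hôpital (or the standard result) gives 0.

0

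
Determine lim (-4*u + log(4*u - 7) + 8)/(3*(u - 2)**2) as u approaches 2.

Direct substitution gives 0/0.
Apply L'Hôpital: lim (-4 + 4/(4*u - 7))/(6*u - 12), still 0/0.
After 2 applications of L'Hôpital's rule the quotient is (-16/(4*u - 7)^2)/(6); substituting u = 2 gives -8/3.

-8/3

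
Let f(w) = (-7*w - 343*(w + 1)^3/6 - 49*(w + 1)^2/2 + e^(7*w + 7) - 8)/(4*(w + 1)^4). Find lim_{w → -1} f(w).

Direct substitution gives 0/0.
Apply L'Hôpital: lim (-49*w - 343*(w + 1)^2/2 + 7*e^(7*w + 7) - 56)/(16*(w + 1)^3), still 0/0.
Apply L'Hôpital: lim (-343*w + 49*e^(7*w + 7) - 392)/(48*(w + 1)^2), still 0/0.
Apply L'Hôpital: lim (343*e^(7*w + 7) - 343)/(96*w + 96), still 0/0.
After 4 applications of L'Hôpital's rule the quotient is (2401*e^(7*w + 7))/(96); substituting w = -1 gives 2401/96.

2401/96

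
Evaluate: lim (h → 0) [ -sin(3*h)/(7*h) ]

-3/7

Substitution gives 0/0.
Write it as (3/(-7))·sin(3h)/(3h); since sin(u)/u → 1, the limit is -3/7.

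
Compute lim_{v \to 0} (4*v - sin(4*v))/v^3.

32/3

Direct substitution gives 0/0.
Apply L'Hôpital: lim (4 - 4*cos(4*v))/(3*v^2), still 0/0.
Apply L'Hôpital: lim (16*sin(4*v))/(6*v), still 0/0.
After 3 applications of L'Hôpital's rule the quotient is (64*cos(4*v))/(6); substituting v = 0 gives 32/3.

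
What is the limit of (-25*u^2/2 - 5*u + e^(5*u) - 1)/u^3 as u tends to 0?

Direct substitution gives 0/0.
Apply L'Hôpital: lim (-25*u + 5*e^(5*u) - 5)/(3*u^2), still 0/0.
Apply L'Hôpital: lim (25*e^(5*u) - 25)/(6*u), still 0/0.
After 3 applications of L'Hôpital's rule the quotient is (125*e^(5*u))/(6); substituting u = 0 gives 125/6.

125/6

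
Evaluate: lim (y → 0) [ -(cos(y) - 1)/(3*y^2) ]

Direct substitution gives 0/0.
Apply L'Hôpital: lim (-sin(y))/(-6*y), still 0/0.
After 2 applications of L'Hôpital's rule the quotient is (-cos(y))/(-6); substituting y = 0 gives 1/6.

1/6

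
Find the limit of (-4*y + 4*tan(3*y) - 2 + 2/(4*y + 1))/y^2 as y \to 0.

Substitution gives 0/0 (the numerator vanishes to order 2).
Expand each term to order y^2: the coefficient of y^2 in 4·tan(3y) is 0 and in 2·1/(1 + 4y) is 32.
Lower-order terms cancel with the polynomial part, so the numerator is (32)·y^2 + o(y^2), and the limit is (32)/(1) = 32.

32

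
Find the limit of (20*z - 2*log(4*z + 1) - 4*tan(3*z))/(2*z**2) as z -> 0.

Substitution gives 0/0 (the numerator vanishes to order 2).
Expand each term to order z^2: the coefficient of z^2 in -4·tan(3z) is 0 and in -2·ln(1 + 4z) is 16.
Lower-order terms cancel with the polynomial part, so the numerator is (16)·z^2 + o(z^2), and the limit is (16)/(2) = 8.

8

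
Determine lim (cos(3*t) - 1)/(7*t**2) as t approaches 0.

-9/14

Direct substitution gives 0/0.
Apply L'Hôpital: lim (-3*sin(3*t))/(14*t), still 0/0.
After 2 applications of L'Hôpital's rule the quotient is (-9*cos(3*t))/(14); substituting t = 0 gives -9/14.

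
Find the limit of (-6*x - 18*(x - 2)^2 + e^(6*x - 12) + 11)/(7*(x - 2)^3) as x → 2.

Direct substitution gives 0/0.
Apply L'Hôpital: lim (-36*x + 6*e^(6*x - 12) + 66)/(21*(x - 2)^2), still 0/0.
Apply L'Hôpital: lim (36*e^(6*x - 12) - 36)/(42*x - 84), still 0/0.
After 3 applications of L'Hôpital's rule the quotient is (216*e^(6*x - 12))/(42); substituting x = 2 gives 36/7.

36/7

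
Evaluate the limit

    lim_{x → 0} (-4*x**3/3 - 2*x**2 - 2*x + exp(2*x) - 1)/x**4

Direct substitution gives 0/0.
Apply L'Hôpital: lim (-4*x^2 - 4*x + 2*e^(2*x) - 2)/(4*x^3), still 0/0.
Apply L'Hôpital: lim (-8*x + 4*e^(2*x) - 4)/(12*x^2), still 0/0.
Apply L'Hôpital: lim (8*e^(2*x) - 8)/(24*x), still 0/0.
After 4 applications of L'Hôpital's rule the quotient is (16*e^(2*x))/(24); substituting x = 0 gives 2/3.

2/3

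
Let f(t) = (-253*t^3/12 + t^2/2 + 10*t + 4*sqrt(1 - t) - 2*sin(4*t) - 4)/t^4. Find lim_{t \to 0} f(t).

-5/32

Substitution gives 0/0; apply L'Hôpital's rule 4 times.
After differentiating numerator and denominator 4 times the quotient is (-512*sin(4*t) - 15/(4*(1 - t)^(7/2)))/(24); at t = 0 this is -5/32.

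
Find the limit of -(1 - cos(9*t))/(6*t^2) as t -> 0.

-27/4

Substitution gives 0/0.
Use (1 − cos u)/u² → 1/2 with u = 9t: the limit is 9²/(2·(-6)) = -27/4.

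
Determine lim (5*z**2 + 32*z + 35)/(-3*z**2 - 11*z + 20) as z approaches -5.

-18/19

At z = -5 both the top and bottom vanish — a removable singularity. Factoring out (z + 5) from each leaves (5*z + 7)/(4 - 3*z), which at z = -5 equals -18/19.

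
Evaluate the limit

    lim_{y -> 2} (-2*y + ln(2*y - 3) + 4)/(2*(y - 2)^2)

Direct substitution gives 0/0.
Apply L'Hôpital: lim (-2 + 2/(2*y - 3))/(4*y - 8), still 0/0.
After 2 applications of L'Hôpital's rule the quotient is (-4/(2*y - 3)^2)/(4); substituting y = 2 gives -1.

-1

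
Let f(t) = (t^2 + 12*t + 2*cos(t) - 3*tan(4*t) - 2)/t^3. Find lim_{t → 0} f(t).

-64

Substitution gives 0/0; apply L'Hôpital's rule 3 times.
After differentiating numerator and denominator 3 times the quotient is (2*sin(t) - 1152*tan(4*t)^4 - 1536*tan(4*t)^2 - 384)/(6); at t = 0 this is -64.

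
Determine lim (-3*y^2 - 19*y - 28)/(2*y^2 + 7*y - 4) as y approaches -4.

-5/9

Since y = -4 makes numerator and denominator zero, (y + 4) divides both.
Cancelling it gives (-3*y - 7)/(2*y - 1); now plug in y = -4 to get -5/9.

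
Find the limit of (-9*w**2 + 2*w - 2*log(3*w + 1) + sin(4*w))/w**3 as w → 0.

-86/3

Substitution gives 0/0; apply L'Hôpital's rule 3 times.
After differentiating numerator and denominator 3 times the quotient is (-64*cos(4*w) - 108/(3*w + 1)^3)/(6); at w = 0 this is -86/3.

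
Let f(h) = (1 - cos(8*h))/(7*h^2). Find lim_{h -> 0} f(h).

Substitution gives 0/0.
Use (1 − cos u)/u² → 1/2 with u = 8h: the limit is 8²/(2·7) = 32/7.

32/7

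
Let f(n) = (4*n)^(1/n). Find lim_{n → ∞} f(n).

Base → ∞ and exponent → 0: an ∞^0 form.
Take logs: (1/n)·ln(4·n^1) = (ln 4 + 1·ln n)/n → 0.
So the limit is e^0 = 1.

1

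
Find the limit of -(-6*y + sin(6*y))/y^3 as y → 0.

36

Direct substitution gives 0/0.
Apply L'Hôpital: lim (6*cos(6*y) - 6)/(-3*y^2), still 0/0.
Apply L'Hôpital: lim (-36*sin(6*y))/(-6*y), still 0/0.
After 3 applications of L'Hôpital's rule the quotient is (-216*cos(6*y))/(-6); substituting y = 0 gives 36.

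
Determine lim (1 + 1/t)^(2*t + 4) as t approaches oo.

e^(2)

Let L be the limit and take ln: ln L = lim (2t + 4)·ln(1 + 1/t) = lim (2t + 4)·(1/t + O(1/t²)) = 2.
Hence L = e^(2).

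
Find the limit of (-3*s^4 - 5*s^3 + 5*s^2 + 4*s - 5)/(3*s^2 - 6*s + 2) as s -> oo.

The numerator has higher degree (4 > 2); the quotient behaves like (-3/(3))·s^2 for large |s|.
As s → +∞ this diverges to -∞.

-∞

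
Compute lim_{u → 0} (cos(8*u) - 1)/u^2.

Direct substitution gives 0/0.
Apply L'Hôpital: lim (-8*sin(8*u))/(2*u), still 0/0.
After 2 applications of L'Hôpital's rule the quotient is (-64*cos(8*u))/(2); substituting u = 0 gives -32.

-32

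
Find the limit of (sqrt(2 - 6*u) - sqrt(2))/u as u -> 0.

-3*√(2)/2

A 0/0 form; rationalise with √(2 - 6u) + √2. This collapses the numerator to -6u, leaving -6/(√(2 - 6u) + √2) → -6/(2√2) = -3*√(2)/2.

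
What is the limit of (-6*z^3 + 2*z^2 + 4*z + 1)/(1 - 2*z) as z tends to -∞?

∞

The numerator has higher degree (3 > 1); the quotient behaves like (-6/(-2))·z^2 for large |z|.
As z → −∞ this diverges to ∞.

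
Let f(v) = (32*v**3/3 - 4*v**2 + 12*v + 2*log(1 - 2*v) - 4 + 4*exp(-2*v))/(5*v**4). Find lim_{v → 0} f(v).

Substitution gives 0/0 (the numerator vanishes to order 4).
Expand each term to order v^4: the coefficient of v^4 in 2·ln(1 - 2v) is -8 and in 4·e^(-2v) is 8/3.
Lower-order terms cancel with the polynomial part, so the numerator is (-16/3)·v^4 + o(v^4), and the limit is (-16/3)/(5) = -16/15.

-16/15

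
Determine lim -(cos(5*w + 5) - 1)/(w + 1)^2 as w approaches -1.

Direct substitution gives 0/0.
Apply L'Hôpital: lim (-5*sin(5*w + 5))/(-2*w - 2), still 0/0.
After 2 applications of L'Hôpital's rule the quotient is (-25*cos(5*w + 5))/(-2); substituting w = -1 gives 25/2.

25/2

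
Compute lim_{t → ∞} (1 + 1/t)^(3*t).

Write it as [(1 + 1/t)^t]^(3) · (1 + 1/t)^(0). The bracketed term tends to e^(1) and the second factor to 1, so the limit is e^(3).

e^(3)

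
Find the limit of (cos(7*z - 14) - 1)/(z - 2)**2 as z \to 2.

Direct substitution gives 0/0.
Apply L'Hôpital: lim (-7*sin(7*z - 14))/(2*z - 4), still 0/0.
After 2 applications of L'Hôpital's rule the quotient is (-49*cos(7*z - 14))/(2); substituting z = 2 gives -49/2.

-49/2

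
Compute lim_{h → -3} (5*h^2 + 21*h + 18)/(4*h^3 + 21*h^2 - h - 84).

9/19

Direct substitution gives 0/0, so factor. Both numerator and denominator have (h + 3) as a factor.
After cancelling, the expression reduces to (5*h + 6)/(4*h^2 + 9*h - 28).
Substituting h = -3 gives 9/19.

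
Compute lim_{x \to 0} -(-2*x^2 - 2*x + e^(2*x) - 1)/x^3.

-4/3

Direct substitution gives 0/0.
Apply L'Hôpital: lim (-4*x + 2*e^(2*x) - 2)/(-3*x^2), still 0/0.
Apply L'Hôpital: lim (4*e^(2*x) - 4)/(-6*x), still 0/0.
After 3 applications of L'Hôpital's rule the quotient is (8*e^(2*x))/(-6); substituting x = 0 gives -4/3.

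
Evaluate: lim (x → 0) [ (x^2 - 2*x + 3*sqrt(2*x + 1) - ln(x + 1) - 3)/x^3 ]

Substitution gives 0/0 (the numerator vanishes to order 3).
Expand each term to order x^3: the coefficient of x^3 in −ln(1 + x) is -1/3 and in 3·√(1 + 2x) is 3/2.
Lower-order terms cancel with the polynomial part, so the numerator is (7/6)·x^3 + o(x^3), and the limit is (7/6)/(1) = 7/6.

7/6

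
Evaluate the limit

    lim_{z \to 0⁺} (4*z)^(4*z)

Base → 0⁺ and exponent → 0⁺: a 0^0 form.
Take logs: 4z·ln(4z). This is 0·(−∞); rewriting as ln(4z)/(1/(4z)) and applying L'Hôpital gives 0.
Hence the limit is e^0 = 1.

1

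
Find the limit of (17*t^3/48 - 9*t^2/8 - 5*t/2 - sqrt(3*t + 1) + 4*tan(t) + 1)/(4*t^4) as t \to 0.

Substitution gives 0/0 (the numerator vanishes to order 4).
Expand each term to order t^4: the coefficient of t^4 in 4·tan(t) is 0 and in −√(1 + 3t) is 405/128.
Lower-order terms cancel with the polynomial part, so the numerator is (405/128)·t^4 + o(t^4), and the limit is (405/128)/(4) = 405/512.

405/512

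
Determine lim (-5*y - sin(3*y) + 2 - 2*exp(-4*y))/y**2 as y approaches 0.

-16

Substitution gives 0/0 (the numerator vanishes to order 2).
Expand each term to order y^2: the coefficient of y^2 in −sin(3y) is 0 and in -2·e^(-4y) is -16.
Lower-order terms cancel with the polynomial part, so the numerator is (-16)·y^2 + o(y^2), and the limit is (-16)/(1) = -16.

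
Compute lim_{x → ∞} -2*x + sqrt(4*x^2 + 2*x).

This has the form ∞ − ∞. Multiply and divide by the conjugate √(4*x^2 + 2*x) + 2x.
That gives (2x) / (√(4*x^2 + 2*x) + 2x).
Divide numerator and denominator by x: the limit is 2/(2·2) = 1/2.

1/2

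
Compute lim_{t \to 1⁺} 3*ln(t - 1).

-∞

As t → 1⁺, t - 1 → 0⁺ and ln(t - 1) → −∞.
Multiplying by 3 gives -∞.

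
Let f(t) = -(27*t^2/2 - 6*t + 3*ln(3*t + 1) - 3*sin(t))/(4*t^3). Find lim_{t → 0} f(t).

-55/8

Substitution gives 0/0; apply L'Hôpital's rule 3 times.
After differentiating numerator and denominator 3 times the quotient is (3*cos(t) + 162/(3*t + 1)^3)/(-24); at t = 0 this is -55/8.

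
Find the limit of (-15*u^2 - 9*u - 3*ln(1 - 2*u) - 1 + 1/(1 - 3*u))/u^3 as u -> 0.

35

Substitution gives 0/0; apply L'Hôpital's rule 3 times.
After differentiating numerator and denominator 3 times the quotient is (162/(3*u - 1)^4 - 48/(2*u - 1)^3)/(6); at u = 0 this is 35.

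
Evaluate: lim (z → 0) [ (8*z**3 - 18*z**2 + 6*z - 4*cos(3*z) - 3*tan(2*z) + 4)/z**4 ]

Substitution gives 0/0 (the numerator vanishes to order 4).
Expand each term to order z^4: the coefficient of z^4 in -4·cos(3z) is -27/2 and in -3·tan(2z) is 0.
Lower-order terms cancel with the polynomial part, so the numerator is (-27/2)·z^4 + o(z^4), and the limit is (-27/2)/(1) = -27/2.

-27/2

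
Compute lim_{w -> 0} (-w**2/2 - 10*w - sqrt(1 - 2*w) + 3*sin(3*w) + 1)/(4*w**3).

Substitution gives 0/0 (the numerator vanishes to order 3).
Expand each term to order w^3: the coefficient of w^3 in −√(1 - 2w) is 1/2 and in 3·sin(3w) is -27/2.
Lower-order terms cancel with the polynomial part, so the numerator is (-13)·w^3 + o(w^3), and the limit is (-13)/(4) = -13/4.

-13/4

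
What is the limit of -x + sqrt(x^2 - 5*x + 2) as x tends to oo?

-5/2

This has the form ∞ − ∞. Multiply and divide by the conjugate √(x^2 - 5*x + 2) + x.
That gives (-5x + 2) / (√(x^2 - 5*x + 2) + x).
Divide numerator and denominator by x: the limit is -5/(2·1) = -5/2.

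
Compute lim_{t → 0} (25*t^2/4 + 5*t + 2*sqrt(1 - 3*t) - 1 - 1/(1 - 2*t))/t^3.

Substitution gives 0/0 (the numerator vanishes to order 3).
Expand each term to order t^3: the coefficient of t^3 in −1/(1 - 2t) is -8 and in 2·√(1 - 3t) is -27/8.
Lower-order terms cancel with the polynomial part, so the numerator is (-91/8)·t^3 + o(t^3), and the limit is (-91/8)/(1) = -91/8.

-91/8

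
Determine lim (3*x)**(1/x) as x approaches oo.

Base → ∞ and exponent → 0: an ∞^0 form.
Take logs: (1/x)·ln(3·x^1) = (ln 3 + 1·ln x)/x → 0.
So the limit is e^0 = 1.

1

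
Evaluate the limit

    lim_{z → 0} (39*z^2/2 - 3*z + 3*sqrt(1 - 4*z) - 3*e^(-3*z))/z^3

Substitution gives 0/0 (the numerator vanishes to order 3).
Expand each term to order z^3: the coefficient of z^3 in -3·e^(-3z) is 27/2 and in 3·√(1 - 4z) is -12.
Lower-order terms cancel with the polynomial part, so the numerator is (3/2)·z^3 + o(z^3), and the limit is (3/2)/(1) = 3/2.

3/2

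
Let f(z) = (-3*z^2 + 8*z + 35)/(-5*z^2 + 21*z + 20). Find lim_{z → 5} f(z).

Since z = 5 makes numerator and denominator zero, (z - 5) divides both.
Cancelling it gives (-3*z - 7)/(-5*z - 4); now plug in z = 5 to get 22/29.

22/29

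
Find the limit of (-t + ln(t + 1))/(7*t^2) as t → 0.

-1/14

Direct substitution gives 0/0.
Apply L'Hôpital: lim (-1 + 1/(t + 1))/(14*t), still 0/0.
After 2 applications of L'Hôpital's rule the quotient is (-1/(t + 1)^2)/(14); substituting t = 0 gives -1/14.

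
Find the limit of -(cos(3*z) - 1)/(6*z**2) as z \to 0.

3/4

Direct substitution gives 0/0.
Apply L'Hôpital: lim (-3*sin(3*z))/(-12*z), still 0/0.
After 2 applications of L'Hôpital's rule the quotient is (-9*cos(3*z))/(-12); substituting z = 0 gives 3/4.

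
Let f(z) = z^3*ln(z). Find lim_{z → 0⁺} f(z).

This is a 0·(−∞) form. Rewrite as 1·ln(z) / z^(−3) and apply L'Hôpital:
the derivative quotient is 1·(1/z) / (−3·z^(−4)) = (-1/3)·z^3 → 0.

0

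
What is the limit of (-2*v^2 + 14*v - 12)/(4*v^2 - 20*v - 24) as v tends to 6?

At v = 6 both the top and bottom vanish — a removable singularity. Factoring out (v - 6) from each leaves (2 - 2*v)/(4*v + 4), which at v = 6 equals -5/14.

-5/14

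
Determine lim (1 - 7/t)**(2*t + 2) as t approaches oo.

e^(-14)

Write it as [(1 - 7/t)^t]^(2) · (1 - 7/t)^(2). The bracketed term tends to e^(-7) and the second factor to 1, so the limit is e^(-14).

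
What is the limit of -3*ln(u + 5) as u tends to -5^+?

As u → -5⁺, u + 5 → 0⁺ and ln(u + 5) → −∞.
Multiplying by -3 gives ∞.

∞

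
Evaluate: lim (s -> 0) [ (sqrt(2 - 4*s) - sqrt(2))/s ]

-√(2)

A 0/0 form; rationalise with √(2 - 4s) + √2. This collapses the numerator to -4s, leaving -4/(√(2 - 4s) + √2) → -4/(2√2) = -√(2).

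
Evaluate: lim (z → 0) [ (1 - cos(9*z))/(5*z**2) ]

Substitution gives 0/0.
Use (1 − cos u)/u² → 1/2 with u = 9z: the limit is 9²/(2·5) = 81/10.

81/10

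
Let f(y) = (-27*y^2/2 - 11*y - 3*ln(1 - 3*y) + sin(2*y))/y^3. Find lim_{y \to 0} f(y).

Substitution gives 0/0; apply L'Hôpital's rule 3 times.
After differentiating numerator and denominator 3 times the quotient is (-8*cos(2*y) - 162/(3*y - 1)^3)/(6); at y = 0 this is 77/3.

77/3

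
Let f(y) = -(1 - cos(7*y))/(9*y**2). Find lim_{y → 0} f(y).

-49/18

Substitution gives 0/0.
Use (1 − cos u)/u² → 1/2 with u = 7y: the limit is 7²/(2·(-9)) = -49/18.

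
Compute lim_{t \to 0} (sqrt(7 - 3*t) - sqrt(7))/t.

Substitution gives 0/0. Multiply numerator and denominator by the conjugate √(7 - 3t) + √7.
The numerator becomes (7 - 3t) − 7 = -3t, so the expression simplifies to -3/(√(7 - 3t) + √7).
Letting t → 0 gives -3/(2√7) = -3*√(7)/14.

-3*√(7)/14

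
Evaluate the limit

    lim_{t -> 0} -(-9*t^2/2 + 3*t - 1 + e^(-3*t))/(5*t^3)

Direct substitution gives 0/0.
Apply L'Hôpital: lim (-9*t + 3 - 3*e^(-3*t))/(-15*t^2), still 0/0.
Apply L'Hôpital: lim (-9 + 9*e^(-3*t))/(-30*t), still 0/0.
After 3 applications of L'Hôpital's rule the quotient is (-27*e^(-3*t))/(-30); substituting t = 0 gives 9/10.

9/10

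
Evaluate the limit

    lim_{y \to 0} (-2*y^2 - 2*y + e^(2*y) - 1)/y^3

4/3

Direct substitution gives 0/0.
Apply L'Hôpital: lim (-4*y + 2*e^(2*y) - 2)/(3*y^2), still 0/0.
Apply L'Hôpital: lim (4*e^(2*y) - 4)/(6*y), still 0/0.
After 3 applications of L'Hôpital's rule the quotient is (8*e^(2*y))/(6); substituting y = 0 gives 4/3.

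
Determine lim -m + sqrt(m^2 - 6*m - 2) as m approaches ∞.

-3

This has the form ∞ − ∞. Multiply and divide by the conjugate √(m^2 - 6*m - 2) + m.
That gives (-6m - 2) / (√(m^2 - 6*m - 2) + m).
Divide numerator and denominator by m: the limit is -6/(2·1) = -3.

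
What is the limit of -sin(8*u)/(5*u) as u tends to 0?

-8/5

Substitution gives 0/0.
Write it as (8/(-5))·sin(8u)/(8u); since sin(θ)/θ → 1, the limit is -8/5.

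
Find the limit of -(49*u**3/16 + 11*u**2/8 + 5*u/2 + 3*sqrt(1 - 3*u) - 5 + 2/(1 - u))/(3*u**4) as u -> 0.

959/384

Substitution gives 0/0 (the numerator vanishes to order 4).
Expand each term to order u^4: the coefficient of u^4 in 3·√(1 - 3u) is -1215/128 and in 2·1/(1 - u) is 2.
Lower-order terms cancel with the polynomial part, so the numerator is (-959/128)·u^4 + o(u^4), and the limit is (-959/128)/(-3) = 959/384.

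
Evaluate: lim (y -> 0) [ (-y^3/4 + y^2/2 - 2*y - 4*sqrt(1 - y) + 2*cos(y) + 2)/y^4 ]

23/96

Substitution gives 0/0 (the numerator vanishes to order 4).
Expand each term to order y^4: the coefficient of y^4 in 2·cos(y) is 1/12 and in -4·√(1 - y) is 5/32.
Lower-order terms cancel with the polynomial part, so the numerator is (23/96)·y^4 + o(y^4), and the limit is (23/96)/(1) = 23/96.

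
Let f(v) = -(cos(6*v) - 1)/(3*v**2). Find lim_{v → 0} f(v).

6

Direct substitution gives 0/0.
Apply L'Hôpital: lim (-6*sin(6*v))/(-6*v), still 0/0.
After 2 applications of L'Hôpital's rule the quotient is (-36*cos(6*v))/(-6); substituting v = 0 gives 6.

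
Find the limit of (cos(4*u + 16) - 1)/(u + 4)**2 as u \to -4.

-8

Direct substitution gives 0/0.
Apply L'Hôpital: lim (-4*sin(4*u + 16))/(2*u + 8), still 0/0.
After 2 applications of L'Hôpital's rule the quotient is (-16*cos(4*u + 16))/(2); substituting u = -4 gives -8.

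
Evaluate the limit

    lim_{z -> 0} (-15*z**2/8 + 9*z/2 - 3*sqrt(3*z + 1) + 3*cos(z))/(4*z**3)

-81/64

Substitution gives 0/0; apply L'Hôpital's rule 3 times.
After differentiating numerator and denominator 3 times the quotient is (3*sin(z) - 243/(8*(3*z + 1)^(5/2)))/(24); at z = 0 this is -81/64.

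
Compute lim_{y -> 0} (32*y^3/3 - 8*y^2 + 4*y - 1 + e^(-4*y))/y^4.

Direct substitution gives 0/0.
Apply L'Hôpital: lim (32*y^2 - 16*y + 4 - 4*e^(-4*y))/(4*y^3), still 0/0.
Apply L'Hôpital: lim (64*y - 16 + 16*e^(-4*y))/(12*y^2), still 0/0.
Apply L'Hôpital: lim (64 - 64*e^(-4*y))/(24*y), still 0/0.
After 4 applications of L'Hôpital's rule the quotient is (256*e^(-4*y))/(24); substituting y = 0 gives 32/3.

32/3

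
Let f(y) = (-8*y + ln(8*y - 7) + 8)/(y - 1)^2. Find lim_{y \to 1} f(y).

-32

Direct substitution gives 0/0.
Apply L'Hôpital: lim (-8 + 8/(8*y - 7))/(2*y - 2), still 0/0.
After 2 applications of L'Hôpital's rule the quotient is (-64/(8*y - 7)^2)/(2); substituting y = 1 gives -32.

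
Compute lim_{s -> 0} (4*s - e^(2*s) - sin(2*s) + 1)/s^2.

Substitution gives 0/0 (the numerator vanishes to order 2).
Expand each term to order s^2: the coefficient of s^2 in −e^(2s) is -2 and in −sin(2s) is 0.
Lower-order terms cancel with the polynomial part, so the numerator is (-2)·s^2 + o(s^2), and the limit is (-2)/(1) = -2.

-2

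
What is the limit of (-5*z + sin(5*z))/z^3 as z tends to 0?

-125/6

Direct substitution gives 0/0.
Apply L'Hôpital: lim (5*cos(5*z) - 5)/(3*z^2), still 0/0.
Apply L'Hôpital: lim (-25*sin(5*z))/(6*z), still 0/0.
After 3 applications of L'Hôpital's rule the quotient is (-125*cos(5*z))/(6); substituting z = 0 gives -125/6.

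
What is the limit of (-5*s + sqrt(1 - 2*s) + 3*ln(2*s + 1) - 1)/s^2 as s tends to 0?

-13/2

Substitution gives 0/0 (the numerator vanishes to order 2).
Expand each term to order s^2: the coefficient of s^2 in √(1 - 2s) is -1/2 and in 3·ln(1 + 2s) is -6.
Lower-order terms cancel with the polynomial part, so the numerator is (-13/2)·s^2 + o(s^2), and the limit is (-13/2)/(1) = -13/2.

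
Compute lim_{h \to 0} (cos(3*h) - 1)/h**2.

-9/2

Direct substitution gives 0/0.
Apply L'Hôpital: lim (-3*sin(3*h))/(2*h), still 0/0.
After 2 applications of L'Hôpital's rule the quotient is (-9*cos(3*h))/(2); substituting h = 0 gives -9/2.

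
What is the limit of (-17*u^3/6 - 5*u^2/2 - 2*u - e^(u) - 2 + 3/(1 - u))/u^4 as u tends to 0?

71/24

Substitution gives 0/0; apply L'Hôpital's rule 4 times.
After differentiating numerator and denominator 4 times the quotient is (-e^(u) - 72/(u - 1)^5)/(24); at u = 0 this is 71/24.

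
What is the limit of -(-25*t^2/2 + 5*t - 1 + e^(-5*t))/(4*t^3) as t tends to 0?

Direct substitution gives 0/0.
Apply L'Hôpital: lim (-25*t + 5 - 5*e^(-5*t))/(-12*t^2), still 0/0.
Apply L'Hôpital: lim (-25 + 25*e^(-5*t))/(-24*t), still 0/0.
After 3 applications of L'Hôpital's rule the quotient is (-125*e^(-5*t))/(-24); substituting t = 0 gives 125/24.

125/24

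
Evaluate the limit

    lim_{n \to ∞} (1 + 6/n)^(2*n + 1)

The base → 1 and the exponent → ∞: a 1^∞ form.
Take logarithms: (2n + 1)·ln(1 + 6/n). Since ln(1+u) ~ u for small u, this behaves like (2n)·(6/n) → 12.
So the limit is e^(12).

e^(12)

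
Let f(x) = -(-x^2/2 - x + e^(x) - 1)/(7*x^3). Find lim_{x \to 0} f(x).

-1/42

Direct substitution gives 0/0.
Apply L'Hôpital: lim (-x + e^(x) - 1)/(-21*x^2), still 0/0.
Apply L'Hôpital: lim (e^(x) - 1)/(-42*x), still 0/0.
After 3 applications of L'Hôpital's rule the quotient is (e^(x))/(-42); substituting x = 0 gives -1/42.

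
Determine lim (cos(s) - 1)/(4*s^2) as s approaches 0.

Direct substitution gives 0/0.
Apply L'Hôpital: lim (-sin(s))/(8*s), still 0/0.
After 2 applications of L'Hôpital's rule the quotient is (-cos(s))/(8); substituting s = 0 gives -1/8.

-1/8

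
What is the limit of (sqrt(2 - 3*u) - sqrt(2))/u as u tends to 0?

Substitution gives 0/0. Multiply numerator and denominator by the conjugate √(2 - 3u) + √2.
The numerator becomes (2 - 3u) − 2 = -3u, so the expression simplifies to -3/(√(2 - 3u) + √2).
Letting u → 0 gives -3/(2√2) = -3*√(2)/4.

-3*√(2)/4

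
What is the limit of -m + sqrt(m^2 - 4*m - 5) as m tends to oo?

-2

This has the form ∞ − ∞. Multiply and divide by the conjugate √(m^2 - 4*m - 5) + m.
That gives (-4m - 5) / (√(m^2 - 4*m - 5) + m).
Divide numerator and denominator by m: the limit is -4/(2·1) = -2.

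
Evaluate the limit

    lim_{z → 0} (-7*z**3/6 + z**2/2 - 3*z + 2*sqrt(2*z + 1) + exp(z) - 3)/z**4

Substitution gives 0/0; apply L'Hôpital's rule 4 times.
After differentiating numerator and denominator 4 times the quotient is (e^(z) - 30/(2*z + 1)^(7/2))/(24); at z = 0 this is -29/24.

-29/24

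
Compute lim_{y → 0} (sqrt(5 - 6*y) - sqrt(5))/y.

-3*√(5)/5

A 0/0 form; rationalise with √(5 - 6y) + √5. This collapses the numerator to -6y, leaving -6/(√(5 - 6y) + √5) → -6/(2√5) = -3*√(5)/5.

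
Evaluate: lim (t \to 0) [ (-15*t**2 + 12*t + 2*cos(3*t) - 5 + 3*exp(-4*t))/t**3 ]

-32

Substitution gives 0/0 (the numerator vanishes to order 3).
Expand each term to order t^3: the coefficient of t^3 in 2·cos(3t) is 0 and in 3·e^(-4t) is -32.
Lower-order terms cancel with the polynomial part, so the numerator is (-32)·t^3 + o(t^3), and the limit is (-32)/(1) = -32.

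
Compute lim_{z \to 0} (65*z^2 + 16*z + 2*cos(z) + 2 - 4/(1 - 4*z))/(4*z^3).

-64

Substitution gives 0/0 (the numerator vanishes to order 3).
Expand each term to order z^3: the coefficient of z^3 in 2·cos(z) is 0 and in -4·1/(1 - 4z) is -256.
Lower-order terms cancel with the polynomial part, so the numerator is (-256)·z^3 + o(z^3), and the limit is (-256)/(4) = -64.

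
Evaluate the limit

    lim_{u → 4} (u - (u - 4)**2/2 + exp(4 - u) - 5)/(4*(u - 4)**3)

-1/24

Direct substitution gives 0/0.
Apply L'Hôpital: lim (-u - e^(4 - u) + 5)/(12*(u - 4)^2), still 0/0.
Apply L'Hôpital: lim (e^(4 - u) - 1)/(24*u - 96), still 0/0.
After 3 applications of L'Hôpital's rule the quotient is (-e^(4 - u))/(24); substituting u = 4 gives -1/24.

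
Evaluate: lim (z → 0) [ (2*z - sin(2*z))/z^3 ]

Direct substitution gives 0/0.
Apply L'Hôpital: lim (2 - 2*cos(2*z))/(3*z^2), still 0/0.
Apply L'Hôpital: lim (4*sin(2*z))/(6*z), still 0/0.
After 3 applications of L'Hôpital's rule the quotient is (8*cos(2*z))/(6); substituting z = 0 gives 4/3.

4/3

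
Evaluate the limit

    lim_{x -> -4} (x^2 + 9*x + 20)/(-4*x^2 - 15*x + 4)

Direct substitution gives 0/0, so factor. Both numerator and denominator have (x + 4) as a factor.
After cancelling, the expression reduces to (x + 5)/(1 - 4*x).
Substituting x = -4 gives 1/17.

1/17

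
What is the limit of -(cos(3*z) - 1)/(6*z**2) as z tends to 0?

Direct substitution gives 0/0.
Apply L'Hôpital: lim (-3*sin(3*z))/(-12*z), still 0/0.
After 2 applications of L'Hôpital's rule the quotient is (-9*cos(3*z))/(-12); substituting z = 0 gives 3/4.

3/4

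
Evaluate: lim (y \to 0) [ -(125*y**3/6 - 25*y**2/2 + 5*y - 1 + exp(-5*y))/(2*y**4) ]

Direct substitution gives 0/0.
Apply L'Hôpital: lim (125*y^2/2 - 25*y + 5 - 5*e^(-5*y))/(-8*y^3), still 0/0.
Apply L'Hôpital: lim (125*y - 25 + 25*e^(-5*y))/(-24*y^2), still 0/0.
Apply L'Hôpital: lim (125 - 125*e^(-5*y))/(-48*y), still 0/0.
After 4 applications of L'Hôpital's rule the quotient is (625*e^(-5*y))/(-48); substituting y = 0 gives -625/48.

-625/48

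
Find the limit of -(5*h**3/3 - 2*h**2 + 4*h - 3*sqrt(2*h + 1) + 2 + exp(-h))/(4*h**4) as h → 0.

-23/48

Substitution gives 0/0 (the numerator vanishes to order 4).
Expand each term to order h^4: the coefficient of h^4 in -3·√(1 + 2h) is 15/8 and in e^(-h) is 1/24.
Lower-order terms cancel with the polynomial part, so the numerator is (23/12)·h^4 + o(h^4), and the limit is (23/12)/(-4) = -23/48.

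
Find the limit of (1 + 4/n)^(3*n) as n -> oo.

e^(12)

The base → 1 and the exponent → ∞: a 1^∞ form.
Take logarithms: (3n)·ln(1 + 4/n). Since ln(1+u) ~ u for small u, this behaves like (3n)·(4/n) → 12.
So the limit is e^(12).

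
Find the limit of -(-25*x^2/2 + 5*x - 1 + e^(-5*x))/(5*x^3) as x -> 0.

Direct substitution gives 0/0.
Apply L'Hôpital: lim (-25*x + 5 - 5*e^(-5*x))/(-15*x^2), still 0/0.
Apply L'Hôpital: lim (-25 + 25*e^(-5*x))/(-30*x), still 0/0.
After 3 applications of L'Hôpital's rule the quotient is (-125*e^(-5*x))/(-30); substituting x = 0 gives 25/6.

25/6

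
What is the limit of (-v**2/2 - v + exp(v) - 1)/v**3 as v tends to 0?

1/6

Direct substitution gives 0/0.
Apply L'Hôpital: lim (-v + e^(v) - 1)/(3*v^2), still 0/0.
Apply L'Hôpital: lim (e^(v) - 1)/(6*v), still 0/0.
After 3 applications of L'Hôpital's rule the quotient is (e^(v))/(6); substituting v = 0 gives 1/6.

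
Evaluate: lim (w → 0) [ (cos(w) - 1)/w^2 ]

-1/2

Direct substitution gives 0/0.
Apply L'Hôpital: lim (-sin(w))/(2*w), still 0/0.
After 2 applications of L'Hôpital's rule the quotient is (-cos(w))/(2); substituting w = 0 gives -1/2.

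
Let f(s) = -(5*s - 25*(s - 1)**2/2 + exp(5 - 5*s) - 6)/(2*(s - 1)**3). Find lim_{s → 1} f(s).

Direct substitution gives 0/0.
Apply L'Hôpital: lim (-25*s - 5*e^(5 - 5*s) + 30)/(-6*(s - 1)^2), still 0/0.
Apply L'Hôpital: lim (25*e^(5 - 5*s) - 25)/(12 - 12*s), still 0/0.
After 3 applications of L'Hôpital's rule the quotient is (-125*e^(5 - 5*s))/(-12); substituting s = 1 gives 125/12.

125/12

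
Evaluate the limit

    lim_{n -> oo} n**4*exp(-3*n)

0

Write as n^4/e^{3n}, an ∞/∞ form.
Exponential growth dominates any polynomial, so repeated L'Hôpital (or the standard result) gives 0.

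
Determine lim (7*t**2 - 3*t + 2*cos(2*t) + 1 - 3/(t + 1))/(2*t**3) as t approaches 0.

Substitution gives 0/0; apply L'Hôpital's rule 3 times.
After differentiating numerator and denominator 3 times the quotient is (16*sin(2*t) + 18/(t + 1)^4)/(12); at t = 0 this is 3/2.

3/2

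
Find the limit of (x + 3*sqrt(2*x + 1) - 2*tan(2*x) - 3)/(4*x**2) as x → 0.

-3/8

Substitution gives 0/0; apply L'Hôpital's rule 2 times.
After differentiating numerator and denominator 2 times the quotient is (-16*tan(2*x)/cos(2*x)^2 - 3/(2*x + 1)^(3/2))/(8); at x = 0 this is -3/8.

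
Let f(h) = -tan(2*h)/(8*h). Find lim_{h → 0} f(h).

-1/4

Substitution gives 0/0.
Since tan(u)/u → 1 as u → 0, tan(2h)/(2h) → 1 and the limit is 2/(-8) = -1/4.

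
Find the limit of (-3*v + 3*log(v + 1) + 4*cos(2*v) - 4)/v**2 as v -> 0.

-19/2

Substitution gives 0/0 (the numerator vanishes to order 2).
Expand each term to order v^2: the coefficient of v^2 in 3·ln(1 + v) is -3/2 and in 4·cos(2v) is -8.
Lower-order terms cancel with the polynomial part, so the numerator is (-19/2)·v^2 + o(v^2), and the limit is (-19/2)/(1) = -19/2.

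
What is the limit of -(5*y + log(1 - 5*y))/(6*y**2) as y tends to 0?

25/12

Direct substitution gives 0/0.
Apply L'Hôpital: lim (5 - 5/(1 - 5*y))/(-12*y), still 0/0.
After 2 applications of L'Hôpital's rule the quotient is (-25/(1 - 5*y)^2)/(-12); substituting y = 0 gives 25/12.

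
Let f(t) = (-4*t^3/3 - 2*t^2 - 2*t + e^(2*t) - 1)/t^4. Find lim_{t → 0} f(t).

Direct substitution gives 0/0.
Apply L'Hôpital: lim (-4*t^2 - 4*t + 2*e^(2*t) - 2)/(4*t^3), still 0/0.
Apply L'Hôpital: lim (-8*t + 4*e^(2*t) - 4)/(12*t^2), still 0/0.
Apply L'Hôpital: lim (8*e^(2*t) - 8)/(24*t), still 0/0.
After 4 applications of L'Hôpital's rule the quotient is (16*e^(2*t))/(24); substituting t = 0 gives 2/3.

2/3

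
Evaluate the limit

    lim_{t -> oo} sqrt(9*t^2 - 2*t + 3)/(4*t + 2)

3/4

For large |t|, √(9*t^2 - 2*t + 3) ≈ √9·|t| and the denominator ≈ 4t.
Since t → +∞, |t| = t, giving √9/(4) = 3/4.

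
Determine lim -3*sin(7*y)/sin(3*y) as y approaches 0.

Substitution gives 0/0.
Divide numerator and denominator by y: sin(7y)/y → 7 and sin(3y)/y → 3, so the limit is -3·7/3 = -7.

-7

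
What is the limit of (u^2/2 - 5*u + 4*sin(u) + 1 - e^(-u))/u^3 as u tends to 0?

Substitution gives 0/0; apply L'Hôpital's rule 3 times.
After differentiating numerator and denominator 3 times the quotient is (-4*cos(u) + e^(-u))/(6); at u = 0 this is -1/2.

-1/2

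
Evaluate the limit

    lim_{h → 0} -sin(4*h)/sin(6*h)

-2/3

Substitution gives 0/0.
Divide numerator and denominator by h: sin(4h)/h → 4 and sin(6h)/h → 6, so the limit is -1·4/6 = -2/3.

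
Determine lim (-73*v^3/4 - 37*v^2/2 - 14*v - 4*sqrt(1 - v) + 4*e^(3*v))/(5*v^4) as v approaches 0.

437/160

Substitution gives 0/0; apply L'Hôpital's rule 4 times.
After differentiating numerator and denominator 4 times the quotient is (324*e^(3*v) + 15/(4*(1 - v)^(7/2)))/(120); at v = 0 this is 437/160.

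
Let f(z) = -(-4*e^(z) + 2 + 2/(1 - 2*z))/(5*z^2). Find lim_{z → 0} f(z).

-6/5

Substitution gives 0/0; apply L'Hôpital's rule 2 times.
After differentiating numerator and denominator 2 times the quotient is (-4*e^(z) - 16/(2*z - 1)^3)/(-10); at z = 0 this is -6/5.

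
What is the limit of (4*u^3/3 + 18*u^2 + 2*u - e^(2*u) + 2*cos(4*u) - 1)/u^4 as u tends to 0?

62/3

Substitution gives 0/0 (the numerator vanishes to order 4).
Expand each term to order u^4: the coefficient of u^4 in −e^(2u) is -2/3 and in 2·cos(4u) is 64/3.
Lower-order terms cancel with the polynomial part, so the numerator is (62/3)·u^4 + o(u^4), and the limit is (62/3)/(1) = 62/3.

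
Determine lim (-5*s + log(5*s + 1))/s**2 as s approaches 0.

-25/2

Direct substitution gives 0/0.
Apply L'Hôpital: lim (-5 + 5/(5*s + 1))/(2*s), still 0/0.
After 2 applications of L'Hôpital's rule the quotient is (-25/(5*s + 1)^2)/(2); substituting s = 0 gives -25/2.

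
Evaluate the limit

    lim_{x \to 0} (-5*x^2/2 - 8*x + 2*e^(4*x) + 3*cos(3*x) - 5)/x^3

Substitution gives 0/0; apply L'Hôpital's rule 3 times.
After differentiating numerator and denominator 3 times the quotient is (128*e^(4*x) + 81*sin(3*x))/(6); at x = 0 this is 64/3.

64/3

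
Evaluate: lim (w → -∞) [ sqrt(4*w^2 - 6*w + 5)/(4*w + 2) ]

-1/2

For large |w|, √(4*w^2 - 6*w + 5) ≈ √4·|w| and the denominator ≈ 4w.
Since w → −∞, |w| = −w, giving −√4/(4) = -1/2.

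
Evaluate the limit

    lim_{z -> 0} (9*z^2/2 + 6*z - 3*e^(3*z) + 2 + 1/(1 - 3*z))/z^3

27/2

Substitution gives 0/0; apply L'Hôpital's rule 3 times.
After differentiating numerator and denominator 3 times the quotient is (-81*e^(3*z) + 162/(3*z - 1)^4)/(6); at z = 0 this is 27/2.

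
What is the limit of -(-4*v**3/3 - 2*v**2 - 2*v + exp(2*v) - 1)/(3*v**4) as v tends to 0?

-2/9

Direct substitution gives 0/0.
Apply L'Hôpital: lim (-4*v^2 - 4*v + 2*e^(2*v) - 2)/(-12*v^3), still 0/0.
Apply L'Hôpital: lim (-8*v + 4*e^(2*v) - 4)/(-36*v^2), still 0/0.
Apply L'Hôpital: lim (8*e^(2*v) - 8)/(-72*v), still 0/0.
After 4 applications of L'Hôpital's rule the quotient is (16*e^(2*v))/(-72); substituting v = 0 gives -2/9.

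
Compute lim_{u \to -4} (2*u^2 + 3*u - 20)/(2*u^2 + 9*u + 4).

13/7

Since u = -4 makes numerator and denominator zero, (u + 4) divides both.
Cancelling it gives (2*u - 5)/(2*u + 1); now plug in u = -4 to get 13/7.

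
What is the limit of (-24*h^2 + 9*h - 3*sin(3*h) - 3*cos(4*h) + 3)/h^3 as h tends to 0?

Substitution gives 0/0 (the numerator vanishes to order 3).
Expand each term to order h^3: the coefficient of h^3 in -3·sin(3h) is 27/2 and in -3·cos(4h) is 0.
Lower-order terms cancel with the polynomial part, so the numerator is (27/2)·h^3 + o(h^3), and the limit is (27/2)/(1) = 27/2.

27/2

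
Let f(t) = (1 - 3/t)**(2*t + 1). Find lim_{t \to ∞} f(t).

e^(-6)

The base → 1 and the exponent → ∞: a 1^∞ form.
Take logarithms: (2t + 1)·ln(1 - 3/t). Since ln(1+u) ~ u for small u, this behaves like (2t)·(-3/t) → -6.
So the limit is e^(-6).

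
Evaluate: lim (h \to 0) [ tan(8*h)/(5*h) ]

8/5

Substitution gives 0/0.
Since tan(u)/u → 1 as u → 0, tan(8h)/(8h) → 1 and the limit is 8/5.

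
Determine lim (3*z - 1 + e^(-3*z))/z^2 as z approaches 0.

Direct substitution gives 0/0.
Apply L'Hôpital: lim (3 - 3*e^(-3*z))/(2*z), still 0/0.
After 2 applications of L'Hôpital's rule the quotient is (9*e^(-3*z))/(2); substituting z = 0 gives 9/2.

9/2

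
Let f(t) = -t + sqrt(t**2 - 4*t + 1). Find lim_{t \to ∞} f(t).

This has the form ∞ − ∞. Multiply and divide by the conjugate √(t^2 - 4*t + 1) + t.
That gives (-4t + 1) / (√(t^2 - 4*t + 1) + t).
Divide numerator and denominator by t: the limit is -4/(2·1) = -2.

-2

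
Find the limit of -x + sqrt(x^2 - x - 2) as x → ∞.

This has the form ∞ − ∞. Multiply and divide by the conjugate √(x^2 - x - 2) + x.
That gives (-x - 2) / (√(x^2 - x - 2) + x).
Divide numerator and denominator by x: the limit is -1/(2·1) = -1/2.

-1/2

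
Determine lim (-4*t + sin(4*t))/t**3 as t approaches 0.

-32/3

Direct substitution gives 0/0.
Apply L'Hôpital: lim (4*cos(4*t) - 4)/(3*t^2), still 0/0.
Apply L'Hôpital: lim (-16*sin(4*t))/(6*t), still 0/0.
After 3 applications of L'Hôpital's rule the quotient is (-64*cos(4*t))/(6); substituting t = 0 gives -32/3.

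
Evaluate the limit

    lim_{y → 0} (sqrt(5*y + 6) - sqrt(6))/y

5*√(6)/12

Substitution gives 0/0. Multiply numerator and denominator by the conjugate √(6 + 5y) + √6.
The numerator becomes (6 + 5y) − 6 = 5y, so the expression simplifies to 5/(√(6 + 5y) + √6).
Letting y → 0 gives 5/(2√6) = 5*√(6)/12.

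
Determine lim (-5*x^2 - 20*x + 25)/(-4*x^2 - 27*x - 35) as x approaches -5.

30/13

Since x = -5 makes numerator and denominator zero, (x + 5) divides both.
Cancelling it gives (5 - 5*x)/(-4*x - 7); now plug in x = -5 to get 30/13.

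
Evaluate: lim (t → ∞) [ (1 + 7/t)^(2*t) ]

Write it as [(1 + 7/t)^t]^(2) · (1 + 7/t)^(0). The bracketed term tends to e^(7) and the second factor to 1, so the limit is e^(14).

e^(14)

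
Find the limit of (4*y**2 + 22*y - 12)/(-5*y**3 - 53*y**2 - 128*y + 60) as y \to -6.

At y = -6 both the top and bottom vanish — a removable singularity. Factoring out (y + 6) from each leaves (4*y - 2)/(-5*y^2 - 23*y + 10), which at y = -6 equals 13/16.

13/16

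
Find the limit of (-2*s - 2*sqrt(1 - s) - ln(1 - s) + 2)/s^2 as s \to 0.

Substitution gives 0/0; apply L'Hôpital's rule 2 times.
After differentiating numerator and denominator 2 times the quotient is (((1 - s)^(3/2) + (s - 1)^2/2)/(1 - s)^(7/2))/(2); at s = 0 this is 3/4.

3/4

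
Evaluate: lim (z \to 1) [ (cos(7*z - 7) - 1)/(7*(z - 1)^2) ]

Direct substitution gives 0/0.
Apply L'Hôpital: lim (-7*sin(7*z - 7))/(14*z - 14), still 0/0.
After 2 applications of L'Hôpital's rule the quotient is (-49*cos(7*z - 7))/(14); substituting z = 1 gives -7/2.

-7/2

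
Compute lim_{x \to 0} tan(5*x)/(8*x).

Substitution gives 0/0.
Since tan(u)/u → 1 as u → 0, tan(5x)/(5x) → 1 and the limit is 5/8.

5/8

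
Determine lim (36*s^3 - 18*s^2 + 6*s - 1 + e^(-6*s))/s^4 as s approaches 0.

Direct substitution gives 0/0.
Apply L'Hôpital: lim (108*s^2 - 36*s + 6 - 6*e^(-6*s))/(4*s^3), still 0/0.
Apply L'Hôpital: lim (216*s - 36 + 36*e^(-6*s))/(12*s^2), still 0/0.
Apply L'Hôpital: lim (216 - 216*e^(-6*s))/(24*s), still 0/0.
After 4 applications of L'Hôpital's rule the quotient is (1296*e^(-6*s))/(24); substituting s = 0 gives 54.

54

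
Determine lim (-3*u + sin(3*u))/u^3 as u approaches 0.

Direct substitution gives 0/0.
Apply L'Hôpital: lim (3*cos(3*u) - 3)/(3*u^2), still 0/0.
Apply L'Hôpital: lim (-9*sin(3*u))/(6*u), still 0/0.
After 3 applications of L'Hôpital's rule the quotient is (-27*cos(3*u))/(6); substituting u = 0 gives -9/2.

-9/2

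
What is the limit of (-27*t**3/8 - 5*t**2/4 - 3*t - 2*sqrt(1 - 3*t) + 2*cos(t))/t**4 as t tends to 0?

1231/192

Substitution gives 0/0 (the numerator vanishes to order 4).
Expand each term to order t^4: the coefficient of t^4 in 2·cos(t) is 1/12 and in -2·√(1 - 3t) is 405/64.
Lower-order terms cancel with the polynomial part, so the numerator is (1231/192)·t^4 + o(t^4), and the limit is (1231/192)/(1) = 1231/192.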